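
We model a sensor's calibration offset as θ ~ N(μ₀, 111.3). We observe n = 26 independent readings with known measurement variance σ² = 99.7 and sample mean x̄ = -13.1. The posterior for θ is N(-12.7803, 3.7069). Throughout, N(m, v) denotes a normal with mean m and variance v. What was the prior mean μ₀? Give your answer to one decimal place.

μ₀ = -3.5

With known observation variance, the Normal–Normal posterior has precision τ_n = τ₀ + n/σ² and mean μ_n = (τ₀μ₀ + (n/σ²)x̄)/τ_n.
Here τ₀ = 1/111.3 = 0.008985 and τ_data = 26/99.7 = 0.260782, so τ_n = 0.269767.
Rearranging for μ₀: μ₀ = (μ_n·τ_n − τ_data·x̄)/τ₀ = (-12.7803·0.269767 − 0.260782·-13.1) / 0.008985 = -0.031459/0.008985 ≈ -3.5.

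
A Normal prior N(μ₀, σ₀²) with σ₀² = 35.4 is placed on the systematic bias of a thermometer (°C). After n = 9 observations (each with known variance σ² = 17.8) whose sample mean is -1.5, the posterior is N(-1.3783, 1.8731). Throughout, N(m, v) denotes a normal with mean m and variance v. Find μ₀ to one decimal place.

The posterior mean is a precision-weighted average: μ_n = (τ₀μ₀ + τ_data·x̄)/(τ₀+τ_data), with τ₀=1/σ₀² and τ_data=n/σ².
Here τ₀ = 1/35.4 = 0.028249 and τ_data = 9/17.8 = 0.505618, so τ_n = 0.533867.
Rearranging for μ₀: μ₀ = (μ_n·τ_n − τ_data·x̄)/τ₀ = (-1.3783·0.533867 − 0.505618·-1.5) / 0.028249 = 0.022598/0.028249 ≈ 0.8.

μ₀ = 0.8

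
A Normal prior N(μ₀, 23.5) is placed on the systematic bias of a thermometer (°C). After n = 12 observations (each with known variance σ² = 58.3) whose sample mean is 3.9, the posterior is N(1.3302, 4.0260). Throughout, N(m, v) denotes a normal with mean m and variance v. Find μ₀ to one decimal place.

The posterior mean is a precision-weighted average: μ_n = (τ₀μ₀ + τ_data·x̄)/(τ₀+τ_data), with τ₀=1/σ₀² and τ_data=n/σ².
Here τ₀ = 1/23.5 = 0.042553 and τ_data = 12/58.3 = 0.205832, so τ_n = 0.248385.
Rearranging for μ₀: μ₀ = (μ_n·τ_n − τ_data·x̄)/τ₀ = (1.3302·0.248385 − 0.205832·3.9) / 0.042553 = -0.472343/0.042553 ≈ -11.1.

μ₀ = -11.1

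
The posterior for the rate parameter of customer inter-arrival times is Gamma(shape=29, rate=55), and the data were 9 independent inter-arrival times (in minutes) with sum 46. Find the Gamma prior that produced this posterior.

For an exponential likelihood with a Gamma(α, β) prior on the rate, n observations with total T give posterior Gamma(α+n, β+T).
So α = 29 − 9 = 20 and β = 55 − 46 = 9.

Gamma(shape=20, rate=9)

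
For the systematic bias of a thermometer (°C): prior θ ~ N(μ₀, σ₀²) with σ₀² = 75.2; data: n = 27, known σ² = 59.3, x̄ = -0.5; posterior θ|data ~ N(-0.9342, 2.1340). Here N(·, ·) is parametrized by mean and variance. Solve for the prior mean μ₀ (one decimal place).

With known observation variance, the Normal–Normal posterior has precision τ_n = τ₀ + n/σ² and mean μ_n = (τ₀μ₀ + (n/σ²)x̄)/τ_n.
Here τ₀ = 1/75.2 = 0.013298 and τ_data = 27/59.3 = 0.455312, so τ_n = 0.468610.
Rearranging for μ₀: μ₀ = (μ_n·τ_n − τ_data·x̄)/τ₀ = (-0.9342·0.468610 − 0.455312·-0.5) / 0.013298 = -0.210119/0.013298 ≈ -15.8.

μ₀ = -15.8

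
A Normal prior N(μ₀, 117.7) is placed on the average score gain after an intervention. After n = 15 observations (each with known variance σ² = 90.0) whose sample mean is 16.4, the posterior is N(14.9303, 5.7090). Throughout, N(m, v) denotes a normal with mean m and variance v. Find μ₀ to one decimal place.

The posterior mean is a precision-weighted average: μ_n = (τ₀μ₀ + τ_data·x̄)/(τ₀+τ_data), with τ₀=1/σ₀² and τ_data=n/σ².
Here τ₀ = 1/117.7 = 0.008496 and τ_data = 15/90.0 = 0.166667, so τ_n = 0.175163.
Rearranging for μ₀: μ₀ = (μ_n·τ_n − τ_data·x̄)/τ₀ = (14.9303·0.175163 − 0.166667·16.4) / 0.008496 = -0.118103/0.008496 ≈ -13.9.

μ₀ = -13.9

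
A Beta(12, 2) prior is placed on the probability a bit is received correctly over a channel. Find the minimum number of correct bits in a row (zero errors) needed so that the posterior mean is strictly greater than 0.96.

k = 37

After k correct bits and 0 errors the posterior is Beta(12+k, 2), with mean (12+k)/(12+2+k).
Set (12+k)/(14+k) > 0.96 and solve: k > (0.96·14 − 12)/(1 − 0.96) = 36.000.
The smallest integer exceeding 36.000 is 37.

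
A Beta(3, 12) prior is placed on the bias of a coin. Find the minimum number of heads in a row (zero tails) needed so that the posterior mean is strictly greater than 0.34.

k = 4

After k heads and 0 tails the posterior is Beta(3+k, 12), with mean (3+k)/(3+12+k).
Set (3+k)/(15+k) > 0.34 and solve: k > (0.34·15 − 3)/(1 − 0.34) = 3.182.
The smallest integer exceeding 3.182 is 4.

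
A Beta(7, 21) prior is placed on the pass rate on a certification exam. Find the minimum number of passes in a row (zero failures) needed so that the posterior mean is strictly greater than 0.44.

k = 10

After k passes and 0 failures the posterior is Beta(7+k, 21), with mean (7+k)/(7+21+k).
Set (7+k)/(28+k) > 0.44 and solve: k > (0.44·28 − 7)/(1 − 0.44) = 9.500.
The smallest integer exceeding 9.500 is 10, and checking k=10: (17)/(38) = 0.4474 > 0.44.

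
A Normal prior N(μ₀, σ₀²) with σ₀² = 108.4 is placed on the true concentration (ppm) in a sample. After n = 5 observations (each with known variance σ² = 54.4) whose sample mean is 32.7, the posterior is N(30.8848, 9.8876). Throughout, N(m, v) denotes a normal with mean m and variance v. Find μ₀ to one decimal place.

With known observation variance, the Normal–Normal posterior has precision τ_n = τ₀ + n/σ² and mean μ_n = (τ₀μ₀ + (n/σ²)x̄)/τ_n.
Here τ₀ = 1/108.4 = 0.009225 and τ_data = 5/54.4 = 0.091912, so τ_n = 0.101137.
Rearranging for μ₀: μ₀ = (μ_n·τ_n − τ_data·x̄)/τ₀ = (30.8848·0.101137 − 0.091912·32.7) / 0.009225 = 0.118074/0.009225 ≈ 12.8.

μ₀ = 12.8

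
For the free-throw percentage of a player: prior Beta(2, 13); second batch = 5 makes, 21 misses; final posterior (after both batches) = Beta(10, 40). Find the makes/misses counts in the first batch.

Because Beta–binomial updating is additive in the counts, the combined data contributed (α_post−α_prior, β_post−β_prior) successes and failures.
Total across both batches: 10−2=8 makes, 40−13=27 misses.
Subtract the second batch: 8−5=3 makes and 27−21=6 misses.

3 makes and 6 misses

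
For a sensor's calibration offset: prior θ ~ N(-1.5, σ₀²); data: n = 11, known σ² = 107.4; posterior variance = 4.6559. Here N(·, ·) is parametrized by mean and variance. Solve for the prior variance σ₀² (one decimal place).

For the Normal–Normal model with known σ², precisions add: τ_n = τ₀ + n/σ².
So 1/σ₀² = 1/4.6559 − 11/107.4 = 0.214781 − 0.102421 = 0.112360.
Hence σ₀² = 1/0.112360 ≈ 8.9.

σ₀² = 8.9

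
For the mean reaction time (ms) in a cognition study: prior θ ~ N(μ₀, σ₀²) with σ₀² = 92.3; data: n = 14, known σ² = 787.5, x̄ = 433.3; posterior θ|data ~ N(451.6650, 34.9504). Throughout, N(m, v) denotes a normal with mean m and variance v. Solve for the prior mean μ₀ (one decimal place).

The posterior mean is a precision-weighted average: μ_n = (τ₀μ₀ + τ_data·x̄)/(τ₀+τ_data), with τ₀=1/σ₀² and τ_data=n/σ².
Here τ₀ = 1/92.3 = 0.010834 and τ_data = 14/787.5 = 0.017778, so τ_n = 0.028612.
Rearranging for μ₀: μ₀ = (μ_n·τ_n − τ_data·x̄)/τ₀ = (451.6650·0.028612 − 0.017778·433.3) / 0.010834 = 5.219832/0.010834 ≈ 481.8.

μ₀ = 481.8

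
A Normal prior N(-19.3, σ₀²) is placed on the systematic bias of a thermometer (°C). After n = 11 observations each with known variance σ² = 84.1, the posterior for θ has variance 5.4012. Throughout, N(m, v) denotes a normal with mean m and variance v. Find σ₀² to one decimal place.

For the Normal–Normal model with known σ², precisions add: τ_n = τ₀ + n/σ².
So 1/σ₀² = 1/5.4012 − 11/84.1 = 0.185144 − 0.130797 = 0.054347.
Hence σ₀² = 1/0.054347 ≈ 18.4.

σ₀² = 18.4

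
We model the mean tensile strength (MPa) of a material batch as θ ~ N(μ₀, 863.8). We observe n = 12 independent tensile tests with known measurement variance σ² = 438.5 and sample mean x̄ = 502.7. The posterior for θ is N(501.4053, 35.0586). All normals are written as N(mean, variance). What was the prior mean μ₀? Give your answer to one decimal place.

With known observation variance, the Normal–Normal posterior has precision τ_n = τ₀ + n/σ² and mean μ_n = (τ₀μ₀ + (n/σ²)x̄)/τ_n.
Here τ₀ = 1/863.8 = 0.001158 and τ_data = 12/438.5 = 0.027366, so τ_n = 0.028524.
Rearranging for μ₀: μ₀ = (μ_n·τ_n − τ_data·x̄)/τ₀ = (501.4053·0.028524 − 0.027366·502.7) / 0.001158 = 0.545197/0.001158 ≈ 470.8.

μ₀ = 470.8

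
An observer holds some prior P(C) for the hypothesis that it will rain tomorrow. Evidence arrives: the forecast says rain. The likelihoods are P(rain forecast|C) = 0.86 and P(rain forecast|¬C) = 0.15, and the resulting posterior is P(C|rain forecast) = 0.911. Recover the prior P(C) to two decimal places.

P(C) = 0.64

In odds form, posterior odds = prior odds × likelihood ratio, so prior odds = posterior odds ÷ LR.
Posterior odds = 0.911/(1−0.911) = 10.2360. LR = 0.86/0.15 = 5.7333.
Prior odds = 10.2360/5.7333 = 1.7854, so P(C) = 1.7854/(1+1.7854) ≈ 0.64.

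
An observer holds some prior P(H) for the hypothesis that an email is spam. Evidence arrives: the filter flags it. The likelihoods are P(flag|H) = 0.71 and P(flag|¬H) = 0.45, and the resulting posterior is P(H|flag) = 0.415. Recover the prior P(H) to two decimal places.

Bayes' rule in odds form gives O(H|E) = O(H)·[P(E|H)/P(E|¬H)], hence O(H) = O(H|E)/LR.
Posterior odds = 0.415/(1−0.415) = 0.7094. LR = 0.71/0.45 = 1.5778.
Prior odds = 0.7094/1.5778 = 0.4496, so P(H) = 0.4496/(1+0.4496) ≈ 0.31.

P(H) = 0.31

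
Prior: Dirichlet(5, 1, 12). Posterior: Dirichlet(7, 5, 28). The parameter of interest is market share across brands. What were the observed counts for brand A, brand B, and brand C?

counts (2, 4, 16)

For a Dirichlet(α) prior with multinomial counts c, the posterior is Dirichlet(α + c) componentwise.
Counts are posterior − prior componentwise: 7−5=2, 5−1=4, 28−12=16.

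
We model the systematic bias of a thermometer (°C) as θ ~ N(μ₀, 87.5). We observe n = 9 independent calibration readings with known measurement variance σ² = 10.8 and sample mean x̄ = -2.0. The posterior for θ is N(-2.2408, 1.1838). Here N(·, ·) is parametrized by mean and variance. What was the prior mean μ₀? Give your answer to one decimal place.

With known observation variance, the Normal–Normal posterior has precision τ_n = τ₀ + n/σ² and mean μ_n = (τ₀μ₀ + (n/σ²)x̄)/τ_n.
Here τ₀ = 1/87.5 = 0.011429 and τ_data = 9/10.8 = 0.833333, so τ_n = 0.844762.
Rearranging for μ₀: μ₀ = (μ_n·τ_n − τ_data·x̄)/τ₀ = (-2.2408·0.844762 − 0.833333·-2.0) / 0.011429 = -0.226277/0.011429 ≈ -19.8.

μ₀ = -19.8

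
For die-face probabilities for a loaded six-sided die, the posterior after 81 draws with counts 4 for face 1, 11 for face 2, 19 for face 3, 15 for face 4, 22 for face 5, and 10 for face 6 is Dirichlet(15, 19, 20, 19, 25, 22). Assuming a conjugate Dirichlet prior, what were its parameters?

For a Dirichlet(α) prior with multinomial counts c, the posterior is Dirichlet(α + c) componentwise.
Subtract each count from the matching posterior parameter: 15−4=11, 19−11=8, 20−19=1, 19−15=4, 25−22=3, 22−10=12.

Dirichlet(11, 8, 1, 4, 3, 12)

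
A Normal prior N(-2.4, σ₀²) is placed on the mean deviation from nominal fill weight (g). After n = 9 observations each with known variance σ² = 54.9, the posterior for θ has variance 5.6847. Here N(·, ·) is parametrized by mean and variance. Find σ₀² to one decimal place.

σ₀² = 83.5

For the Normal–Normal model with known σ², precisions add: τ_n = τ₀ + n/σ².
So 1/σ₀² = 1/5.6847 − 9/54.9 = 0.175911 − 0.163934 = 0.011977.
Hence σ₀² = 1/0.011977 ≈ 83.5.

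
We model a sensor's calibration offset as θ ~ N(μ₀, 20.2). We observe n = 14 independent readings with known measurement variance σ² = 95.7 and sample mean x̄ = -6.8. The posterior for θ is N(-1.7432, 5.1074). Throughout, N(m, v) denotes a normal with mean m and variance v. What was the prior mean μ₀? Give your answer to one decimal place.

With known observation variance, the Normal–Normal posterior has precision τ_n = τ₀ + n/σ² and mean μ_n = (τ₀μ₀ + (n/σ²)x̄)/τ_n.
Here τ₀ = 1/20.2 = 0.049505 and τ_data = 14/95.7 = 0.146290, so τ_n = 0.195795.
Rearranging for μ₀: μ₀ = (μ_n·τ_n − τ_data·x̄)/τ₀ = (-1.7432·0.195795 − 0.146290·-6.8) / 0.049505 = 0.653462/0.049505 ≈ 13.2.

μ₀ = 13.2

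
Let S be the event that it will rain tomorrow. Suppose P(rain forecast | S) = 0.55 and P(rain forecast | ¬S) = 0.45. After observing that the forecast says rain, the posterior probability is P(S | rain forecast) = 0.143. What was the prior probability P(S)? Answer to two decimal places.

In odds form, posterior odds = prior odds × likelihood ratio, so prior odds = posterior odds ÷ LR.
Posterior odds = 0.143/(1−0.143) = 0.1669. LR = 0.55/0.45 = 1.2222.
Prior odds = 0.1669/1.2222 = 0.1366, so P(S) = 0.1366/(1+0.1366) ≈ 0.12.

P(S) = 0.12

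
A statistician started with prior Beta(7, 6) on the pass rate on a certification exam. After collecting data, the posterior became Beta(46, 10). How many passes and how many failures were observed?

39 passes and 4 failures

Under Beta–binomial conjugacy the posterior parameters are (a+s, b+f).
So s = 46 − 7 = 39 and f = 10 − 6 = 4.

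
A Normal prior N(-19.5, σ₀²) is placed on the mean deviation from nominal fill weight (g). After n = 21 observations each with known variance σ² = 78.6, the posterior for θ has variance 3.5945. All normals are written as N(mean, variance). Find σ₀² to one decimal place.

σ₀² = 90.7

For the Normal–Normal model with known σ², precisions add: τ_n = τ₀ + n/σ².
So 1/σ₀² = 1/3.5945 − 21/78.6 = 0.278203 − 0.267176 = 0.011027.
Hence σ₀² = 1/0.011027 ≈ 90.7.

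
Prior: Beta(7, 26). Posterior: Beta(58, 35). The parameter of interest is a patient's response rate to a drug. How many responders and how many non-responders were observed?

51 responders and 9 non-responders

Beta is conjugate to the binomial likelihood: posterior = Beta(α+s, β+f).
So s = 58 − 7 = 51 and f = 35 − 26 = 9.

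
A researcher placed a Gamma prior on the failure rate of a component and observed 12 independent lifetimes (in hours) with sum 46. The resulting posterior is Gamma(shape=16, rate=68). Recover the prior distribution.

Gamma(shape=4, rate=22)

Gamma–exponential conjugacy: posterior shape = α + n, posterior rate = β + Σtᵢ.
So α = 16 − 12 = 4 and β = 68 − 46 = 22.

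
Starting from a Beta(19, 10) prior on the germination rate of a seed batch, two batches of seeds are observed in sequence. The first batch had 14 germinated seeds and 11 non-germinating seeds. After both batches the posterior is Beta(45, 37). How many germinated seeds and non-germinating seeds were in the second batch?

12 germinated seeds and 16 non-germinating seeds

Because Beta–binomial updating is additive in the counts, the combined data contributed (α_post−α_prior, β_post−β_prior) successes and failures.
Total across both batches: 45−19=26 germinated seeds, 37−10=27 non-germinating seeds.
Subtract the first batch: 26−14=12 germinated seeds and 27−11=16 non-germinating seeds.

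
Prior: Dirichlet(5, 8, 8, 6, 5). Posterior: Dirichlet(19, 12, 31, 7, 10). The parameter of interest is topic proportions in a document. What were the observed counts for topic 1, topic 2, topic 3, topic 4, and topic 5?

For a Dirichlet(α) prior with multinomial counts c, the posterior is Dirichlet(α + c) componentwise.
Counts are posterior − prior componentwise: 19−5=14, 12−8=4, 31−8=23, 7−6=1, 10−5=5.

counts (14, 4, 23, 1, 5)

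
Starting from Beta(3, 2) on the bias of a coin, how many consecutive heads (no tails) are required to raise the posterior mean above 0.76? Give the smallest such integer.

k = 4

After k heads and 0 tails the posterior is Beta(3+k, 2), with mean (3+k)/(3+2+k).
Set (3+k)/(5+k) > 0.76 and solve: k > (0.76·5 − 3)/(1 − 0.76) = 3.333.
The smallest integer exceeding 3.333 is 4.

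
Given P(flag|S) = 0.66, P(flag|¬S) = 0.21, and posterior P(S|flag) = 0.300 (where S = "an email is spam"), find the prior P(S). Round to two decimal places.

Bayes' rule in odds form gives O(S|E) = O(S)·[P(E|S)/P(E|¬S)], hence O(S) = O(S|E)/LR.
Posterior odds = 0.300/(1−0.300) = 0.4286. LR = 0.66/0.21 = 3.1429.
Prior odds = 0.4286/3.1429 = 0.1364, so P(S) = 0.1364/(1+0.1364) ≈ 0.12.

P(S) = 0.12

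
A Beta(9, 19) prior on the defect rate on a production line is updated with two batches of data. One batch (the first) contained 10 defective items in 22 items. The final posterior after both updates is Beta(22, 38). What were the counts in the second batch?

3 defective items and 7 good items

Because Beta–binomial updating is additive in the counts, the combined data contributed (α_post−α_prior, β_post−β_prior) successes and failures.
Total across both batches: 22−9=13 defective items, 38−19=19 good items.
Subtract the first batch: 13−10=3 defective items and 19−12=7 good items.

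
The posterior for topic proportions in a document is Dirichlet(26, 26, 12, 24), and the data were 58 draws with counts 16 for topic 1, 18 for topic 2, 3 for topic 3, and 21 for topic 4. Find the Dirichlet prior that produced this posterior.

For a Dirichlet(α) prior with multinomial counts c, the posterior is Dirichlet(α + c) componentwise.
Subtract each count from the matching posterior parameter: 26−16=10, 26−18=8, 12−3=9, 24−21=3.

Dirichlet(10, 8, 9, 3)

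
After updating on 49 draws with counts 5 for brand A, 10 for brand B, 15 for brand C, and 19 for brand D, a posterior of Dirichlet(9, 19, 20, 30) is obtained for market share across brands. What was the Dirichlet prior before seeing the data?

Dirichlet(4, 9, 5, 11)

For a Dirichlet(α) prior with multinomial counts c, the posterior is Dirichlet(α + c) componentwise.
Subtract each count from the matching posterior parameter: 9−5=4, 19−10=9, 20−15=5, 30−19=11.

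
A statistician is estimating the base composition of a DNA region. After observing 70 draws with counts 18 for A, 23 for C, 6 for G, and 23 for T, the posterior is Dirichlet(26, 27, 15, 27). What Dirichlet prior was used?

Dirichlet(8, 4, 9, 4)

For a Dirichlet(α) prior with multinomial counts c, the posterior is Dirichlet(α + c) componentwise.
Subtract each count from the matching posterior parameter: 26−18=8, 27−23=4, 15−6=9, 27−23=4.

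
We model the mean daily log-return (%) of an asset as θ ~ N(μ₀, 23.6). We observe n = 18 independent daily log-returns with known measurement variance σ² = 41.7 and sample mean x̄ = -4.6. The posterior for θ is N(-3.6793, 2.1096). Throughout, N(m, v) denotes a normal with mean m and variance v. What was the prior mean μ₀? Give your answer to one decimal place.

With known observation variance, the Normal–Normal posterior has precision τ_n = τ₀ + n/σ² and mean μ_n = (τ₀μ₀ + (n/σ²)x̄)/τ_n.
Here τ₀ = 1/23.6 = 0.042373 and τ_data = 18/41.7 = 0.431655, so τ_n = 0.474028.
Rearranging for μ₀: μ₀ = (μ_n·τ_n − τ_data·x̄)/τ₀ = (-3.6793·0.474028 − 0.431655·-4.6) / 0.042373 = 0.241522/0.042373 ≈ 5.7.

μ₀ = 5.7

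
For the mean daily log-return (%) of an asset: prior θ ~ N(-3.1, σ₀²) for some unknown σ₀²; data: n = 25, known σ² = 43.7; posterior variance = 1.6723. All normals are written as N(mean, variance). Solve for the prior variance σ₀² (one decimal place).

σ₀² = 38.6

Posterior precision equals prior precision plus data precision: 1/σ_n² = 1/σ₀² + n/σ².
So 1/σ₀² = 1/1.6723 − 25/43.7 = 0.597979 − 0.572082 = 0.025897.
Hence σ₀² = 1/0.025897 ≈ 38.6.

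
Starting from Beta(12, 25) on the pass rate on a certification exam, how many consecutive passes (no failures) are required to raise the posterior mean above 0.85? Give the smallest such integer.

After k passes and 0 failures the posterior is Beta(12+k, 25), with mean (12+k)/(12+25+k).
Set (12+k)/(37+k) > 0.85 and solve: k > (0.85·37 − 12)/(1 − 0.85) = 129.667.
The smallest integer exceeding 129.667 is 130.

k = 130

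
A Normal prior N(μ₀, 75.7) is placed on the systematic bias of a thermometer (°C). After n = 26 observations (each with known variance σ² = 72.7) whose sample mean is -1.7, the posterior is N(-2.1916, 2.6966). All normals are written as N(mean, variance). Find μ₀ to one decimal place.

With known observation variance, the Normal–Normal posterior has precision τ_n = τ₀ + n/σ² and mean μ_n = (τ₀μ₀ + (n/σ²)x̄)/τ_n.
Here τ₀ = 1/75.7 = 0.013210 and τ_data = 26/72.7 = 0.357634, so τ_n = 0.370844.
Rearranging for μ₀: μ₀ = (μ_n·τ_n − τ_data·x̄)/τ₀ = (-2.1916·0.370844 − 0.357634·-1.7) / 0.013210 = -0.204764/0.013210 ≈ -15.5.

μ₀ = -15.5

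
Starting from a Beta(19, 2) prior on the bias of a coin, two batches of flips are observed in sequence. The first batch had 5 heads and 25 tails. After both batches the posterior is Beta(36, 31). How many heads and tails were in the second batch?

Sequential conjugate updates are equivalent to a single update on the pooled data, so total successes = posterior α − prior α and total failures = posterior β − prior β.
Total across both batches: 36−19=17 heads, 31−2=29 tails.
Subtract the first batch: 17−5=12 heads and 29−25=4 tails.

12 heads and 4 tails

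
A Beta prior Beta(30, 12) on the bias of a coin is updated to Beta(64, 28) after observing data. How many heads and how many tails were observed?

A Beta(a, b) prior with s successes and f failures in binomial data gives a Beta(a+s, b+f) posterior.
So s = 64 − 30 = 34 and f = 28 − 12 = 16.

34 heads and 16 tails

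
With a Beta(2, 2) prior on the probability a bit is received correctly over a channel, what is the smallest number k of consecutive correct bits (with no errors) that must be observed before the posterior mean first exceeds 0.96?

After k correct bits and 0 errors the posterior is Beta(2+k, 2), with mean (2+k)/(2+2+k).
Set (2+k)/(4+k) > 0.96 and solve: k > (0.96·4 − 2)/(1 − 0.96) = 46.000.
The smallest integer exceeding 46.000 is 47, and checking k=47: (49)/(51) = 0.9608 > 0.96.

k = 47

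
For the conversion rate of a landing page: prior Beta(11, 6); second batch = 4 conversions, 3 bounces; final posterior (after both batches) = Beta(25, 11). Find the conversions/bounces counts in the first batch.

Because Beta–binomial updating is additive in the counts, the combined data contributed (α_post−α_prior, β_post−β_prior) successes and failures.
Total across both batches: 25−11=14 conversions, 11−6=5 bounces.
Subtract the second batch: 14−4=10 conversions and 5−3=2 bounces.

10 conversions and 2 bounces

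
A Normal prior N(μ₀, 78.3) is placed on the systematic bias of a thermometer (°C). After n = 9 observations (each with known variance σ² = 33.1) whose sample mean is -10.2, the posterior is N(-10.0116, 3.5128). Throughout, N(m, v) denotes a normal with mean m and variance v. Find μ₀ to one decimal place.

With known observation variance, the Normal–Normal posterior has precision τ_n = τ₀ + n/σ² and mean μ_n = (τ₀μ₀ + (n/σ²)x̄)/τ_n.
Here τ₀ = 1/78.3 = 0.012771 and τ_data = 9/33.1 = 0.271903, so τ_n = 0.284674.
Rearranging for μ₀: μ₀ = (μ_n·τ_n − τ_data·x̄)/τ₀ = (-10.0116·0.284674 − 0.271903·-10.2) / 0.012771 = -0.076632/0.012771 ≈ -6.0.

μ₀ = -6.0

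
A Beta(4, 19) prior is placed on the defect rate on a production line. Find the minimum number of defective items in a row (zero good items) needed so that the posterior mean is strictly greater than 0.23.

k = 2

After k defective items and 0 good items the posterior is Beta(4+k, 19), with mean (4+k)/(4+19+k).
Set (4+k)/(23+k) > 0.23 and solve: k > (0.23·23 − 4)/(1 − 0.23) = 1.675.
The smallest integer exceeding 1.675 is 2, and checking k=2: (6)/(25) = 0.2400 > 0.23.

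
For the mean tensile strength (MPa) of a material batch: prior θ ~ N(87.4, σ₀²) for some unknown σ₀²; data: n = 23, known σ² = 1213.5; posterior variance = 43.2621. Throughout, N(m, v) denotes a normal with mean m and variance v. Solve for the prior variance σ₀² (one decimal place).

σ₀² = 240.3

For the Normal–Normal model with known σ², precisions add: τ_n = τ₀ + n/σ².
So 1/σ₀² = 1/43.2621 − 23/1213.5 = 0.023115 − 0.018953 = 0.004162.
Hence σ₀² = 1/0.004162 ≈ 240.3.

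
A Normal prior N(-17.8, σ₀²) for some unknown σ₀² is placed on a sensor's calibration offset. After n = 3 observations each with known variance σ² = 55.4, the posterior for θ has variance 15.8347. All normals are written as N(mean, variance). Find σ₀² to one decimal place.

σ₀² = 111.1

For the Normal–Normal model with known σ², precisions add: τ_n = τ₀ + n/σ².
So 1/σ₀² = 1/15.8347 − 3/55.4 = 0.063152 − 0.054152 = 0.009000.
Hence σ₀² = 1/0.009000 ≈ 111.1.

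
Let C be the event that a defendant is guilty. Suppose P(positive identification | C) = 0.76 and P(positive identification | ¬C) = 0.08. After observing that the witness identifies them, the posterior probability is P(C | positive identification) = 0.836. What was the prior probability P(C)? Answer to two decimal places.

P(C) = 0.35

In odds form, posterior odds = prior odds × likelihood ratio, so prior odds = posterior odds ÷ LR.
Posterior odds = 0.836/(1−0.836) = 5.0976. LR = 0.76/0.08 = 9.5000.
Prior odds = 5.0976/9.5000 = 0.5366, so P(C) = 0.5366/(1+0.5366) ≈ 0.35.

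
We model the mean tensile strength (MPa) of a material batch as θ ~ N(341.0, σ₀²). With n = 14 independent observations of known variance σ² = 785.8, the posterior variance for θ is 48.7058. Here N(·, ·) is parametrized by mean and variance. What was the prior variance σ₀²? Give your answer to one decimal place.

σ₀² = 368.3

For the Normal–Normal model with known σ², precisions add: τ_n = τ₀ + n/σ².
So 1/σ₀² = 1/48.7058 − 14/785.8 = 0.020531 − 0.017816 = 0.002715.
Hence σ₀² = 1/0.002715 ≈ 368.3.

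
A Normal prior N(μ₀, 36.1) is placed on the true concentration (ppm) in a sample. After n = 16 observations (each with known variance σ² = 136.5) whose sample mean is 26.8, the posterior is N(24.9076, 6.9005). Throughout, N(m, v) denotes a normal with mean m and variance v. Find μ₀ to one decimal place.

μ₀ = 16.9

The posterior mean is a precision-weighted average: μ_n = (τ₀μ₀ + τ_data·x̄)/(τ₀+τ_data), with τ₀=1/σ₀² and τ_data=n/σ².
Here τ₀ = 1/36.1 = 0.027701 and τ_data = 16/136.5 = 0.117216, so τ_n = 0.144917.
Rearranging for μ₀: μ₀ = (μ_n·τ_n − τ_data·x̄)/τ₀ = (24.9076·0.144917 − 0.117216·26.8) / 0.027701 = 0.468146/0.027701 ≈ 16.9.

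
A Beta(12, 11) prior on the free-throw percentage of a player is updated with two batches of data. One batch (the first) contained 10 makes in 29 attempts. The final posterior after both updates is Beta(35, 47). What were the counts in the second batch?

13 makes and 17 misses

Sequential conjugate updates are equivalent to a single update on the pooled data, so total successes = posterior α − prior α and total failures = posterior β − prior β.
Total across both batches: 35−12=23 makes, 47−11=36 misses.
Subtract the first batch: 23−10=13 makes and 36−19=17 misses.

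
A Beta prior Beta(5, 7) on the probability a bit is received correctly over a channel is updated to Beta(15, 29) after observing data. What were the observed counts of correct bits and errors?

A Beta(a, b) prior with s successes and f failures in binomial data gives a Beta(a+s, b+f) posterior.
Match parameters: s=15−5=10, f=29−7=22.

10 correct bits and 22 errors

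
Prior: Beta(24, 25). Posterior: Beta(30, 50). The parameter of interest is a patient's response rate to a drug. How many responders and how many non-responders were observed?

Beta is conjugate to the binomial likelihood: posterior = Beta(a+s, b+f).
So s = 30 − 24 = 6 and f = 50 − 25 = 25.

6 responders and 25 non-responders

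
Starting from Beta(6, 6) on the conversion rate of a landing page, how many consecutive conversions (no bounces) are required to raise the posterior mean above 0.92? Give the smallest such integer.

k = 64

After k conversions and 0 bounces the posterior is Beta(6+k, 6), with mean (6+k)/(6+6+k).
Set (6+k)/(12+k) > 0.92 and solve: k > (0.92·12 − 6)/(1 − 0.92) = 63.000.
The smallest integer exceeding 63.000 is 64, and checking k=64: (70)/(76) = 0.9211 > 0.92.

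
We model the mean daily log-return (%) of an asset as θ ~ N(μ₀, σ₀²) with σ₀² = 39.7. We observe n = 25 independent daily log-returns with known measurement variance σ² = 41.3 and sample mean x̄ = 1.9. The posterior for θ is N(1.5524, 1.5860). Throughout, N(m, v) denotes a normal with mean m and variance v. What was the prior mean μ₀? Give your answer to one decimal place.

μ₀ = -6.8

The posterior mean is a precision-weighted average: μ_n = (τ₀μ₀ + τ_data·x̄)/(τ₀+τ_data), with τ₀=1/σ₀² and τ_data=n/σ².
Here τ₀ = 1/39.7 = 0.025189 and τ_data = 25/41.3 = 0.605327, so τ_n = 0.630516.
Rearranging for μ₀: μ₀ = (μ_n·τ_n − τ_data·x̄)/τ₀ = (1.5524·0.630516 − 0.605327·1.9) / 0.025189 = -0.171308/0.025189 ≈ -6.8.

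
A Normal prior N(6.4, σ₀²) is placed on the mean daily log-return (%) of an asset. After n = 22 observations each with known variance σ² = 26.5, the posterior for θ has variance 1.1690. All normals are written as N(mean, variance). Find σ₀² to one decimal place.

σ₀² = 39.6

Posterior precision equals prior precision plus data precision: 1/σ_n² = 1/σ₀² + n/σ².
So 1/σ₀² = 1/1.1690 − 22/26.5 = 0.855432 − 0.830189 = 0.025243.
Hence σ₀² = 1/0.025243 ≈ 39.6.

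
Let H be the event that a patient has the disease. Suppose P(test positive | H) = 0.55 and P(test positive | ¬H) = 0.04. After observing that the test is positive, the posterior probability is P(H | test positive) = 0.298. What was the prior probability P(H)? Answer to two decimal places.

P(H) = 0.03

In odds form, posterior odds = prior odds × likelihood ratio, so prior odds = posterior odds ÷ LR.
Posterior odds = 0.298/(1−0.298) = 0.4245. LR = 0.55/0.04 = 13.7500.
Prior odds = 0.4245/13.7500 = 0.0309, so P(H) = 0.0309/(1+0.0309) ≈ 0.03.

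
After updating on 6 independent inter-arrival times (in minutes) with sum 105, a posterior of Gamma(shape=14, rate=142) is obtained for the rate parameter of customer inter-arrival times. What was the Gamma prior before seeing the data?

Gamma–exponential conjugacy: posterior shape = α + n, posterior rate = β + Σtᵢ.
So α = 14 − 6 = 8 and β = 142 − 105 = 37.

Gamma(shape=8, rate=37)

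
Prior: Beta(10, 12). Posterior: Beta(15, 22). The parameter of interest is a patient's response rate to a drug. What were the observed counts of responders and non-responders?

Beta is conjugate to the binomial likelihood: posterior = Beta(α+s, β+f).
So s = 15 − 10 = 5 and f = 22 − 12 = 10.

5 responders and 10 non-responders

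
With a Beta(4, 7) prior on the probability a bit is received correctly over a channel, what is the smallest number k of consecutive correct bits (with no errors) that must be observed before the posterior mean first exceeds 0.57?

k = 6

After k correct bits and 0 errors the posterior is Beta(4+k, 7), with mean (4+k)/(4+7+k).
Set (4+k)/(11+k) > 0.57 and solve: k > (0.57·11 − 4)/(1 − 0.57) = 5.279.
The smallest integer exceeding 5.279 is 6.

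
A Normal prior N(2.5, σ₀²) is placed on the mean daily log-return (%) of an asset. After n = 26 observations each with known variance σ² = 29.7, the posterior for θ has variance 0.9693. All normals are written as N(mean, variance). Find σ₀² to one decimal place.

Posterior precision equals prior precision plus data precision: 1/σ_n² = 1/σ₀² + n/σ².
So 1/σ₀² = 1/0.9693 − 26/29.7 = 1.031672 − 0.875421 = 0.156251.
Hence σ₀² = 1/0.156251 ≈ 6.4.

σ₀² = 6.4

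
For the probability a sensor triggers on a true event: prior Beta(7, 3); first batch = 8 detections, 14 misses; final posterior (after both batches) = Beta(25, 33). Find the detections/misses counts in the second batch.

Sequential conjugate updates are equivalent to a single update on the pooled data, so total successes = posterior α − prior α and total failures = posterior β − prior β.
Total across both batches: 25−7=18 detections, 33−3=30 misses.
Subtract the first batch: 18−8=10 detections and 30−14=16 misses.

10 detections and 16 misses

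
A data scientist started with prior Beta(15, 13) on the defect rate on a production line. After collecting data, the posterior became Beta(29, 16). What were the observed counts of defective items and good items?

14 defective items and 3 good items

Under Beta–binomial conjugacy the posterior parameters are (α+s, β+f).
Match parameters: s=29−15=14, f=16−13=3.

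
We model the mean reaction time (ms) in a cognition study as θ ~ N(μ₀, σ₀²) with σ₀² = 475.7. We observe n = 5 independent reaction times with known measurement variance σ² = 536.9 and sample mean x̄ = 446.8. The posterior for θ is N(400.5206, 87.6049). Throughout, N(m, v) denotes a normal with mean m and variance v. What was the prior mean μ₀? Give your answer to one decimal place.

The posterior mean is a precision-weighted average: μ_n = (τ₀μ₀ + τ_data·x̄)/(τ₀+τ_data), with τ₀=1/σ₀² and τ_data=n/σ².
Here τ₀ = 1/475.7 = 0.002102 and τ_data = 5/536.9 = 0.009313, so τ_n = 0.011415.
Rearranging for μ₀: μ₀ = (μ_n·τ_n − τ_data·x̄)/τ₀ = (400.5206·0.011415 − 0.009313·446.8) / 0.002102 = 0.410894/0.002102 ≈ 195.5.

μ₀ = 195.5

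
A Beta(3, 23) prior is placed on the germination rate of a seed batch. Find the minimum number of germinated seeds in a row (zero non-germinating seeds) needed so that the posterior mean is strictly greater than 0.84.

k = 118

After k germinated seeds and 0 non-germinating seeds the posterior is Beta(3+k, 23), with mean (3+k)/(3+23+k).
Set (3+k)/(26+k) > 0.84 and solve: k > (0.84·26 − 3)/(1 − 0.84) = 117.750.
The smallest integer exceeding 117.750 is 118, and checking k=118: (121)/(144) = 0.8403 > 0.84.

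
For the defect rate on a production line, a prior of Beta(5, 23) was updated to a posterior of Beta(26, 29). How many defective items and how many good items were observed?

21 defective items and 6 good items

A Beta(a, b) prior with s successes and f failures in binomial data gives a Beta(a+s, b+f) posterior.
So s = 26 − 5 = 21 and f = 29 − 23 = 6.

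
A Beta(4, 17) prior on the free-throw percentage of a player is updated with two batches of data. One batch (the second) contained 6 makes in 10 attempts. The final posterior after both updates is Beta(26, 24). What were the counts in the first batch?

Because Beta–binomial updating is additive in the counts, the combined data contributed (α_post−α_prior, β_post−β_prior) successes and failures.
Total across both batches: 26−4=22 makes, 24−17=7 misses.
Subtract the second batch: 22−6=16 makes and 7−4=3 misses.

16 makes and 3 misses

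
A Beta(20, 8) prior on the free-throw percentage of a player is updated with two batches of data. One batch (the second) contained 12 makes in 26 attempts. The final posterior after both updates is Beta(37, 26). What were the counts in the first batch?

Sequential conjugate updates are equivalent to a single update on the pooled data, so total successes = posterior α − prior α and total failures = posterior β − prior β.
Total across both batches: 37−20=17 makes, 26−8=18 misses.
Subtract the second batch: 17−12=5 makes and 18−14=4 misses.

5 makes and 4 misses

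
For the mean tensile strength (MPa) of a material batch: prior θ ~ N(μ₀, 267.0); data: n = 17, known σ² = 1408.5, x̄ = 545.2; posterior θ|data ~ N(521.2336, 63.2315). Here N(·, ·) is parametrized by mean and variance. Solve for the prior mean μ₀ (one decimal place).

With known observation variance, the Normal–Normal posterior has precision τ_n = τ₀ + n/σ² and mean μ_n = (τ₀μ₀ + (n/σ²)x̄)/τ_n.
Here τ₀ = 1/267.0 = 0.003745 and τ_data = 17/1408.5 = 0.012070, so τ_n = 0.015815.
Rearranging for μ₀: μ₀ = (μ_n·τ_n − τ_data·x̄)/τ₀ = (521.2336·0.015815 − 0.012070·545.2) / 0.003745 = 1.662745/0.003745 ≈ 444.0.

μ₀ = 444.0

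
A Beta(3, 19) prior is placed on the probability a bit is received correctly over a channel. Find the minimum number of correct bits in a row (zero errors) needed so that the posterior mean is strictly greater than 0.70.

After k correct bits and 0 errors the posterior is Beta(3+k, 19), with mean (3+k)/(3+19+k).
Set (3+k)/(22+k) > 0.70 and solve: k > (0.70·22 − 3)/(1 − 0.70) = 41.333.
The smallest integer exceeding 41.333 is 42.

k = 42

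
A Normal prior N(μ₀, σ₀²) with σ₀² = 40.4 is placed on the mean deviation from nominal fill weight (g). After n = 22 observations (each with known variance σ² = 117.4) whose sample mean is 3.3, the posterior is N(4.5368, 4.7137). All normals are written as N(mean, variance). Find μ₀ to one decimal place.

μ₀ = 13.9

The posterior mean is a precision-weighted average: μ_n = (τ₀μ₀ + τ_data·x̄)/(τ₀+τ_data), with τ₀=1/σ₀² and τ_data=n/σ².
Here τ₀ = 1/40.4 = 0.024752 and τ_data = 22/117.4 = 0.187394, so τ_n = 0.212146.
Rearranging for μ₀: μ₀ = (μ_n·τ_n − τ_data·x̄)/τ₀ = (4.5368·0.212146 − 0.187394·3.3) / 0.024752 = 0.344064/0.024752 ≈ 13.9.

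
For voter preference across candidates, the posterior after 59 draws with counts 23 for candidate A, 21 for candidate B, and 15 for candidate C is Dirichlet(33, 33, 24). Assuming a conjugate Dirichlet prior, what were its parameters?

Dirichlet(10, 12, 9)

For a Dirichlet(α) prior with multinomial counts c, the posterior is Dirichlet(α + c) componentwise.
Subtract each count from the matching posterior parameter: 33−23=10, 33−21=12, 24−15=9.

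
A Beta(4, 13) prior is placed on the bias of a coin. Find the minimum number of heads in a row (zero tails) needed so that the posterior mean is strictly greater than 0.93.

After k heads and 0 tails the posterior is Beta(4+k, 13), with mean (4+k)/(4+13+k).
Set (4+k)/(17+k) > 0.93 and solve: k > (0.93·17 − 4)/(1 − 0.93) = 168.714.
The smallest integer exceeding 168.714 is 169.

k = 169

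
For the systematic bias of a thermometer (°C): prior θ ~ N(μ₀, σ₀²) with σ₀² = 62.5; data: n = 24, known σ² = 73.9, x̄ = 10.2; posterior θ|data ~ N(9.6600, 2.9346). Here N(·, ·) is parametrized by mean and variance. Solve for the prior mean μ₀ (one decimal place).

With known observation variance, the Normal–Normal posterior has precision τ_n = τ₀ + n/σ² and mean μ_n = (τ₀μ₀ + (n/σ²)x̄)/τ_n.
Here τ₀ = 1/62.5 = 0.016000 and τ_data = 24/73.9 = 0.324763, so τ_n = 0.340763.
Rearranging for μ₀: μ₀ = (μ_n·τ_n − τ_data·x̄)/τ₀ = (9.6600·0.340763 − 0.324763·10.2) / 0.016000 = -0.020812/0.016000 ≈ -1.3.

μ₀ = -1.3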